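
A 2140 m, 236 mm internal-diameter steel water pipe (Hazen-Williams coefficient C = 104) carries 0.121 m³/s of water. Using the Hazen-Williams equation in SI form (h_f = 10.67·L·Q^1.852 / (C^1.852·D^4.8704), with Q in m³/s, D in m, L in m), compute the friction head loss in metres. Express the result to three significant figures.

h_f ≈ 95.2 m

h_f = 10.67·2140·0.121^1.852 / (104^1.852·0.236^4.8704) = 95.17 m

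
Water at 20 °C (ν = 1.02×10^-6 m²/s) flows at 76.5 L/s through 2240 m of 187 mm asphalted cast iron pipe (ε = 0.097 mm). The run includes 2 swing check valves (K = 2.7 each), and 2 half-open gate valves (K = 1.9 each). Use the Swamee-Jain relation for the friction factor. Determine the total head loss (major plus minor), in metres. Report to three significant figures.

V = 4Q/(πD²) = 2.785 m/s; V²/2g = 0.3954 m
Re = 5.11×10^5, ε/D = 5.19×10^-4 → f = 0.01787 (Swamee-Jain)
Major: h_f = f(L/D)·V²/2g = 0.01787·11979·0.3954 = 84.67 m
Minor: ΣK = 9.20; h_m = ΣK·V²/2g = 3.638 m
Total H_L = 84.67 + 3.638 = 88.31 m

H_L ≈ 88.3 m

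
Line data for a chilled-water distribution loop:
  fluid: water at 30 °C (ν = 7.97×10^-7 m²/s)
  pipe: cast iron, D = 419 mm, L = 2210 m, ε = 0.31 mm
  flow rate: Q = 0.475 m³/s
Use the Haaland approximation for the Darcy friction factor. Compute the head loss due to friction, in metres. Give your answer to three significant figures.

V = 4Q/(πD²) = 4·0.475/(π·0.419²) = 3.445 m/s
Re = VD/ν = 3.445·0.419/7.97×10^-7 = 1.81×10^6 → turbulent
ε/D = 0.31/419 = 7.40×10^-4
Haaland: f = 0.01849
h_f = f(L/D)V²/(2g) = 0.01849·(2210/0.419)·3.445²/(2·9.81) = 59.00 m

h_f ≈ 59.0 m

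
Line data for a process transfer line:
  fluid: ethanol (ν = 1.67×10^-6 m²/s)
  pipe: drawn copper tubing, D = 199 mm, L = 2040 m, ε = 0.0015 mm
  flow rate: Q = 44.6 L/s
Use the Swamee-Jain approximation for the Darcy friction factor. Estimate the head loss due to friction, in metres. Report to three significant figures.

V = 4Q/(πD²) = 4·0.0446/(π·0.199²) = 1.434 m/s
Re = VD/ν = 1.434·0.199/1.67×10^-6 = 1.71×10^5 → turbulent
ε/D = 0.0015/199 = 7.54×10^-6
Swamee-Jain: f = 0.01608
h_f = f(L/D)V²/(2g) = 0.01608·(2040/0.199)·1.434²/(2·9.81) = 17.28 m

h_f ≈ 17.3 m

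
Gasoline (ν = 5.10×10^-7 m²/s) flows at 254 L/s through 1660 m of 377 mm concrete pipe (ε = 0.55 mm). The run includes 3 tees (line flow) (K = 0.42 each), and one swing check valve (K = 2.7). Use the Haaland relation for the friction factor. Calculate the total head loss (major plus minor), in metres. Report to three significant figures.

H_L ≈ 26.3 m

V = 4Q/(πD²) = 2.275 m/s; V²/2g = 0.2639 m
Re = 1.68×10^6, ε/D = 0.00146 → f = 0.02174 (Haaland)
Major: h_f = f(L/D)·V²/2g = 0.02174·4403·0.2639 = 25.26 m
Minor: ΣK = 3.96; h_m = ΣK·V²/2g = 1.045 m
Total H_L = 25.26 + 1.045 = 26.30 m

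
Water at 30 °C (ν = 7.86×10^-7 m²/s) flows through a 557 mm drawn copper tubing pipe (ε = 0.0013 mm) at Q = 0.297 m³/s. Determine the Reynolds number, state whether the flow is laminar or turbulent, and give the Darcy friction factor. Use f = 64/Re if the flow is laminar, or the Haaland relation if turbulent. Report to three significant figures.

V = 4Q/(πD²) = 1.219 m/s
Re = VD/ν = 1.219·0.557/7.86×10^-7 = 8.64×10^5
Re > 4000 → turbulent; ε/D = 2.33×10^-6
Haaland: f = 0.01191

Re ≈ 8.64×10^5; turbulent; f ≈ 0.0119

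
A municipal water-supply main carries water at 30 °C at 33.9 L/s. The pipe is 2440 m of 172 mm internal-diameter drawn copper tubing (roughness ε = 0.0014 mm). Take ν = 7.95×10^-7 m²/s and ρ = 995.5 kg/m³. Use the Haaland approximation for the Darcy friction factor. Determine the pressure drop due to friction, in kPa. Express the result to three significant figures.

V = 4Q/(πD²) = 4·0.0339/(π·0.172²) = 1.459 m/s
Re = VD/ν = 1.459·0.172/7.95×10^-7 = 3.16×10^5 → turbulent
ε/D = 0.0014/172 = 8.14×10^-6
Haaland: f = 0.01427
h_f = f(L/D)V²/(2g) = 0.01427·(2440/0.172)·1.459²/(2·9.81) = 21.97 m
Δp = ρg·h_f = 995.5·9.81·21.97 = 214.5 kPa

Δp ≈ 215 kPa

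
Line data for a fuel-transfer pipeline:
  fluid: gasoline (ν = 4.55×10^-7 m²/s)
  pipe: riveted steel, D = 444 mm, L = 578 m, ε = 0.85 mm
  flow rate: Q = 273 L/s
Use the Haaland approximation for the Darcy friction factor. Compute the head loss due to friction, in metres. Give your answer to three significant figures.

V = 4Q/(πD²) = 4·0.273/(π·0.444²) = 1.763 m/s
Re = VD/ν = 1.763·0.444/4.55×10^-7 = 1.72×10^6 → turbulent
ε/D = 0.85/444 = 0.00191
Haaland: f = 0.02329
h_f = f(L/D)V²/(2g) = 0.02329·(578/0.444)·1.763²/(2·9.81) = 4.805 m

h_f ≈ 4.81 m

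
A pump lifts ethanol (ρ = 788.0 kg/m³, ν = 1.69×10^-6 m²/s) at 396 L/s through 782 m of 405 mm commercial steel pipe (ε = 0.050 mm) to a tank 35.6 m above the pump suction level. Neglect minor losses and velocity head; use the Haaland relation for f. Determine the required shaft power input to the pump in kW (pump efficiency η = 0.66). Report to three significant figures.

V = 4Q/(πD²) = 3.074 m/s; Re = 7.37×10^5; ε/D = 1.23×10^-4; f = 0.01399
h_f = f(L/D)V²/2g = 13.01 m
Total head H = z + h_f = 35.6 + 13.01 = 48.61 m
P_hyd = ρgQH = 788.0·9.81·0.396·48.61 = 148.8 kW
P_shaft = P_hyd/η = 148.8/0.66 = 225.5 kW

P_shaft ≈ 225 kW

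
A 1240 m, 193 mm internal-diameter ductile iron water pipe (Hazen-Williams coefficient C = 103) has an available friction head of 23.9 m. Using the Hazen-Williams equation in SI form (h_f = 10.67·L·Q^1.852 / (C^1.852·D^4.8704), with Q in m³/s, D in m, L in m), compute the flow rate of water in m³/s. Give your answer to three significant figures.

Q ≈ 0.0450 m³/s

Rearranging: Q = [h_f·C^1.852·D^4.8704 / (10.67·L)]^(1/1.852)
Q = [23.9·103^1.852·0.193^4.8704 / (10.67·1240)]^0.540 = 0.04496 m³/s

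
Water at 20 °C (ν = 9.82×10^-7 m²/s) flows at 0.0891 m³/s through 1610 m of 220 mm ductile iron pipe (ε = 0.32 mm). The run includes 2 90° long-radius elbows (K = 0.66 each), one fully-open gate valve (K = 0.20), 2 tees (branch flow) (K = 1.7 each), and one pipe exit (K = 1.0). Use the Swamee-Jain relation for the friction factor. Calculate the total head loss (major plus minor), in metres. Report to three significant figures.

H_L ≈ 47.0 m

V = 4Q/(πD²) = 2.344 m/s; V²/2g = 0.2800 m
Re = 5.25×10^5, ε/D = 0.00145 → f = 0.02211 (Swamee-Jain)
Major: h_f = f(L/D)·V²/2g = 0.02211·7318·0.2800 = 45.31 m
Minor: ΣK = 5.92; h_m = ΣK·V²/2g = 1.658 m
Total H_L = 45.31 + 1.658 = 46.97 m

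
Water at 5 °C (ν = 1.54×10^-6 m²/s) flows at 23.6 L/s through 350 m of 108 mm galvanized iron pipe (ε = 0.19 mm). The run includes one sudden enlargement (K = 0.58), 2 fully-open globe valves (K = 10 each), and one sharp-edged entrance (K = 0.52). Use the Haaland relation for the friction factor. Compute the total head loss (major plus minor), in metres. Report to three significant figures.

H_L ≈ 33.0 m

V = 4Q/(πD²) = 2.576 m/s; V²/2g = 0.3383 m
Re = 1.81×10^5, ε/D = 0.00176 → f = 0.02363 (Haaland)
Major: h_f = f(L/D)·V²/2g = 0.02363·3241·0.3383 = 25.90 m
Minor: ΣK = 21.1; h_m = ΣK·V²/2g = 7.137 m
Total H_L = 25.90 + 7.137 = 33.04 m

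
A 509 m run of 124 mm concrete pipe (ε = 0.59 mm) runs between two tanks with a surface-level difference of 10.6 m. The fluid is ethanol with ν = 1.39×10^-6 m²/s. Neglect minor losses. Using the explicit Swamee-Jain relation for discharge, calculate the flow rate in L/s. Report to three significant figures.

Q ≈ 15.5 L/s

Swamee-Jain (Type II): Q = -0.965·√(gD⁵h_f/L)·ln[ε/(3.7D) + √(3.17ν²L/(gD³h_f))]
√(gD⁵h_f/L) = √(9.81·0.124⁵·10.6/509) = 0.002447
ε/(3.7D) = 0.00129; √(3.17ν²L/(gD³h_f)) = 1.25×10^-4
Q = -0.965·0.002447·ln(0.001411) = 0.01550 m³/s
Check: V = 1.28 m/s, Re = 1.14×10^5, f = 0.03100, h_f = 10.7 m ≈ 10.6 m ✓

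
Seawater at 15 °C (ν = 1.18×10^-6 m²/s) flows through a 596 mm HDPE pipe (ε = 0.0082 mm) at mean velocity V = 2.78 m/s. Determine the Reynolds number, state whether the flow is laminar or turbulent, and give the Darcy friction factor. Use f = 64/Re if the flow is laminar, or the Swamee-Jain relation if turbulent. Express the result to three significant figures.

Re = VD/ν = 2.780·0.596/1.18×10^-6 = 1.40×10^6
Re > 4000 → turbulent; ε/D = 1.38×10^-5
Swamee-Jain: f = 0.01138

Re ≈ 1.40×10^6; turbulent; f ≈ 0.0114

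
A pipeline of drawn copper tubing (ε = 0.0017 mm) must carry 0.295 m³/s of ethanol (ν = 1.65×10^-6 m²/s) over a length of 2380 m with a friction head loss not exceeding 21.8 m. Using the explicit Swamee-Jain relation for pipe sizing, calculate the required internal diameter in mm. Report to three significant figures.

Swamee-Jain (Type III): D = 0.66·[ε^1.25·(LQ²/(gh_f))^4.75 + ν·Q^9.4·(L/(gh_f))^5.2]^0.04
LQ²/(gh_f) = 0.9685; L/(gh_f) = 11.13
Term 1 = ε^1.25·(…)^4.75 = 5.27×10^-8; Term 2 = ν·Q^9.4·(…)^5.2 = 4.74×10^-6
D = 0.66·(5.27×10^-8 + 4.74×10^-6)^0.04 = 0.4043 m = 404 mm
Check: V = 2.30 m/s, Re = 5.63×10^5, f = 0.01289, h_f = 20.4 m ≈ 21.8 m ✓

D ≈ 404 mm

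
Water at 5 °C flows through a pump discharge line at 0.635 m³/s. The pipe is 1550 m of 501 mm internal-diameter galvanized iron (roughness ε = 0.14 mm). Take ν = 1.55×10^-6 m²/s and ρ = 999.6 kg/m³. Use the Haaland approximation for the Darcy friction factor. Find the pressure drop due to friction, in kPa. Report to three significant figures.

Δp ≈ 247 kPa

V = 4Q/(πD²) = 4·0.635/(π·0.501²) = 3.221 m/s
Re = VD/ν = 3.221·0.501/1.55×10^-6 = 1.04×10^6 → turbulent
ε/D = 0.14/501 = 2.79×10^-4
Haaland: f = 0.01539
h_f = f(L/D)V²/(2g) = 0.01539·(1550/0.501)·3.221²/(2·9.81) = 25.17 m
Δp = ρg·h_f = 999.6·9.81·25.17 = 246.9 kPa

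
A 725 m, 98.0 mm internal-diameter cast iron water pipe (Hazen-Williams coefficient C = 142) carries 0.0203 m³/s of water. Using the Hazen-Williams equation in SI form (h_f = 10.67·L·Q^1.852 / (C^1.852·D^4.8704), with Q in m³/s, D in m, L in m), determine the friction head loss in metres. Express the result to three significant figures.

h_f = 10.67·725·0.0203^1.852 / (142^1.852·0.0980^4.8704) = 47.98 m

h_f ≈ 48.0 m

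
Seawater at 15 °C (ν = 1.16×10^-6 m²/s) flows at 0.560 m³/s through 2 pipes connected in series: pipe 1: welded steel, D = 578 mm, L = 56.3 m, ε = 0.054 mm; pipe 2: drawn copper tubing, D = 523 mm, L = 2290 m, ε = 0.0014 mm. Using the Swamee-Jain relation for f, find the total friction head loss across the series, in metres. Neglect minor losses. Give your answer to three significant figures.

Pipe 1: V = 2.134 m/s, Re = 1.06×10^6, ε/D = 9.34×10^-5, f = 0.01334, h_1 = f(L/D)V²/2g = 0.3017 m
Pipe 2: V = 2.607 m/s, Re = 1.18×10^6, ε/D = 2.68×10^-6, f = 0.01137, h_2 = f(L/D)V²/2g = 17.25 m
Series → Q common, losses add: H = Σh = 17.55 m

H ≈ 17.5 m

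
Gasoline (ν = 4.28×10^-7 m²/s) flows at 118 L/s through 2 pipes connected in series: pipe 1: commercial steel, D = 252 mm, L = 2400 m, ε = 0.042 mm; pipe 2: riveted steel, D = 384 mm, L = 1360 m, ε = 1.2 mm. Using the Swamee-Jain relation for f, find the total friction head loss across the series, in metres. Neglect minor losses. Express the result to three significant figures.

Pipe 1: V = 2.366 m/s, Re = 1.39×10^6, ε/D = 1.67×10^-4, f = 0.01412, h_1 = f(L/D)V²/2g = 38.37 m
Pipe 2: V = 1.019 m/s, Re = 9.14×10^5, ε/D = 0.00312, f = 0.02669, h_2 = f(L/D)V²/2g = 5.001 m
Series → Q common, losses add: H = Σh = 43.37 m

H ≈ 43.4 m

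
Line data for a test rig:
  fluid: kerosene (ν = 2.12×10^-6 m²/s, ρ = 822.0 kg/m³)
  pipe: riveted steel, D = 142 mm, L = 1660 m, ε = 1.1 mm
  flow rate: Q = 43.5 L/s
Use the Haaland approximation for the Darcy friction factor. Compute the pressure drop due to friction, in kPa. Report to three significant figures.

Δp ≈ 1280 kPa

V = 4Q/(πD²) = 4·0.0435/(π·0.142²) = 2.747 m/s
Re = VD/ν = 2.747·0.142/2.12×10^-6 = 1.84×10^5 → turbulent
ε/D = 1.1/142 = 0.00775
Haaland: f = 0.03526
h_f = f(L/D)V²/(2g) = 0.03526·(1660/0.142)·2.747²/(2·9.81) = 158.5 m
Δp = ρg·h_f = 822.0·9.81·158.5 = 1278 kPa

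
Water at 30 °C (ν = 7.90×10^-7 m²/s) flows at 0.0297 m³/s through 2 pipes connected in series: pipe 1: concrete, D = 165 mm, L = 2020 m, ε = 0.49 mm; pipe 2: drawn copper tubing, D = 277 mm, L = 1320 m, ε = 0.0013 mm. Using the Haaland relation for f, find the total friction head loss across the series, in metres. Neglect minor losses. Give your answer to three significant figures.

H ≈ 32.9 m

Pipe 1: V = 1.389 m/s, Re = 2.90×10^5, ε/D = 0.00297, f = 0.02656, h_1 = f(L/D)V²/2g = 31.98 m
Pipe 2: V = 0.4928 m/s, Re = 1.73×10^5, ε/D = 4.69×10^-6, f = 0.01597, h_2 = f(L/D)V²/2g = 0.9424 m
Series → Q common, losses add: H = Σh = 32.92 m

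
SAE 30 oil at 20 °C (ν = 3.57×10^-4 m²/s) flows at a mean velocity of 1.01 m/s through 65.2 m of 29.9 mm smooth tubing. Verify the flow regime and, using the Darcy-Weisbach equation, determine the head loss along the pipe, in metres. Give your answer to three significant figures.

Re = VD/ν = 1.01·0.02990/3.57×10^-4 = 84.6 → laminar (Re < 2300)
f = 64/Re = 0.7566
h_f = f(L/D)V²/(2g) = 0.7566·(65.2/0.02990)·1.01²/(2·9.81) = 85.78 m

h_f ≈ 85.8 m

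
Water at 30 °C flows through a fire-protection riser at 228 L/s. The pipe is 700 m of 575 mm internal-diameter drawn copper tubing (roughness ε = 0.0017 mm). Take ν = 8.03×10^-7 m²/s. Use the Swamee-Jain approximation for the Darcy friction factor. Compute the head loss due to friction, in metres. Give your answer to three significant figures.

V = 4Q/(πD²) = 4·0.228/(π·0.575²) = 0.8780 m/s
Re = VD/ν = 0.8780·0.575/8.03×10^-7 = 6.29×10^5 → turbulent
ε/D = 0.0017/575 = 2.96×10^-6
Swamee-Jain: f = 0.01263
h_f = f(L/D)V²/(2g) = 0.01263·(700/0.575)·0.8780²/(2·9.81) = 0.6040 m

h_f ≈ 0.604 m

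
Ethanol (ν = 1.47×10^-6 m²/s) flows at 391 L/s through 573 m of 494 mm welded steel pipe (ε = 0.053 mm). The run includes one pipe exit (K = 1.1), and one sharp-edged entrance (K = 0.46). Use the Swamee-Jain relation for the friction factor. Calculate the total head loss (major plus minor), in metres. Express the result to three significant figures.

H_L ≈ 3.79 m

V = 4Q/(πD²) = 2.040 m/s; V²/2g = 0.2121 m
Re = 6.86×10^5, ε/D = 1.07×10^-4 → f = 0.01408 (Swamee-Jain)
Major: h_f = f(L/D)·V²/2g = 0.01408·1160·0.2121 = 3.464 m
Minor: ΣK = 1.56; h_m = ΣK·V²/2g = 0.3309 m
Total H_L = 3.464 + 0.3309 = 3.795 m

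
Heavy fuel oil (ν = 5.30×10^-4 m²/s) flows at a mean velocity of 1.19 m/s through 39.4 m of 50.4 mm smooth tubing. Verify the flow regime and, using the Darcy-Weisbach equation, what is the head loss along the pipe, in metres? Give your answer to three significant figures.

h_f ≈ 31.9 m

Re = VD/ν = 1.19·0.05040/5.30×10^-4 = 113 → laminar (Re < 2300)
f = 64/Re = 0.5656
h_f = f(L/D)V²/(2g) = 0.5656·(39.4/0.05040)·1.19²/(2·9.81) = 31.91 m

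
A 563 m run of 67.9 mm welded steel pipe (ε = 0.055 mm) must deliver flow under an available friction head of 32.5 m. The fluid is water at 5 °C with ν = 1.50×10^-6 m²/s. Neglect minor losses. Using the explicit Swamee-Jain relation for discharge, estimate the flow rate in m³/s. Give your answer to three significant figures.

Q ≈ 0.00678 m³/s

Swamee-Jain (Type II): Q = -0.965·√(gD⁵h_f/L)·ln[ε/(3.7D) + √(3.17ν²L/(gD³h_f))]
√(gD⁵h_f/L) = √(9.81·0.0679⁵·32.5/563) = 9.041×10^-4
ε/(3.7D) = 2.19×10^-4; √(3.17ν²L/(gD³h_f)) = 2.01×10^-4
Q = -0.965·9.041×10^-4·ln(4.195×10^-4) = 0.006784 m³/s
Check: V = 1.87 m/s, Re = 8.48×10^4, f = 0.02205, h_f = 32.7 m ≈ 32.5 m ✓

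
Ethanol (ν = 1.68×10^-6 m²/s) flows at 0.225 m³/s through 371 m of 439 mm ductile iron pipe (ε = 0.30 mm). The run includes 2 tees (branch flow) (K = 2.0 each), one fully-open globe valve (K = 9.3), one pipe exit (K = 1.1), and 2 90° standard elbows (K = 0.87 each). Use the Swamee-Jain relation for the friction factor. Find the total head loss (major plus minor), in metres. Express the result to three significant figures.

H_L ≈ 3.63 m

V = 4Q/(πD²) = 1.486 m/s; V²/2g = 0.1126 m
Re = 3.88×10^5, ε/D = 6.83×10^-4 → f = 0.01905 (Swamee-Jain)
Major: h_f = f(L/D)·V²/2g = 0.01905·845.1·0.1126 = 1.813 m
Minor: ΣK = 16.1; h_m = ΣK·V²/2g = 1.818 m
Total H_L = 1.813 + 1.818 = 3.630 m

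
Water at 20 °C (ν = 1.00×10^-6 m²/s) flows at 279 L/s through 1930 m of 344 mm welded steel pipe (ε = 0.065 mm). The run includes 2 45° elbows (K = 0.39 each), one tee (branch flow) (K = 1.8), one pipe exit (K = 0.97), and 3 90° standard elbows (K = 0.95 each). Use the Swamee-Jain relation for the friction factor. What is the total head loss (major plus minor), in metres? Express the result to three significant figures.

V = 4Q/(πD²) = 3.002 m/s; V²/2g = 0.4593 m
Re = 1.03×10^6, ε/D = 1.89×10^-4 → f = 0.01462 (Swamee-Jain)
Major: h_f = f(L/D)·V²/2g = 0.01462·5610·0.4593 = 37.68 m
Minor: ΣK = 6.40; h_m = ΣK·V²/2g = 2.940 m
Total H_L = 37.68 + 2.940 = 40.62 m

H_L ≈ 40.6 m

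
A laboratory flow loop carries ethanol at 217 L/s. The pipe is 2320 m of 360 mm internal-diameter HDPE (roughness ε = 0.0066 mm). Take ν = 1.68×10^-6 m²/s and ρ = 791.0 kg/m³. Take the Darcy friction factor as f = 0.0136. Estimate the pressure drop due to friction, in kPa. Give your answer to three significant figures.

V = 4Q/(πD²) = 4·0.217/(π·0.360²) = 2.132 m/s
h_f = f(L/D)V²/(2g) = 0.01360·(2320/0.360)·2.132²/(2·9.81) = 20.30 m
Δp = ρg·h_f = 791.0·9.81·20.30 = 157.5 kPa

Δp ≈ 158 kPa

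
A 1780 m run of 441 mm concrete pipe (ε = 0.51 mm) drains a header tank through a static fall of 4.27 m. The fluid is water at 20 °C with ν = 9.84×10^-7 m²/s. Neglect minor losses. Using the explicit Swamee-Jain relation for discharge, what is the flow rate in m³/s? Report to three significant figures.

Swamee-Jain (Type II): Q = -0.965·√(gD⁵h_f/L)·ln[ε/(3.7D) + √(3.17ν²L/(gD³h_f))]
√(gD⁵h_f/L) = √(9.81·0.441⁵·4.27/1780) = 0.01981
ε/(3.7D) = 3.13×10^-4; √(3.17ν²L/(gD³h_f)) = 3.90×10^-5
Q = -0.965·0.01981·ln(3.516×10^-4) = 0.1521 m³/s
Check: V = 0.995 m/s, Re = 4.46×10^5, f = 0.02108, h_f = 4.30 m ≈ 4.27 m ✓

Q ≈ 0.152 m³/s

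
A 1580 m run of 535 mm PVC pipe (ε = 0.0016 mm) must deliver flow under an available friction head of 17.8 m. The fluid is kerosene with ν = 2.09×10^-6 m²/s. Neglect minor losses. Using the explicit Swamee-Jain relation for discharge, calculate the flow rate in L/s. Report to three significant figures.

Swamee-Jain (Type II): Q = -0.965·√(gD⁵h_f/L)·ln[ε/(3.7D) + √(3.17ν²L/(gD³h_f))]
√(gD⁵h_f/L) = √(9.81·0.535⁵·17.8/1580) = 0.06960
ε/(3.7D) = 8.08×10^-7; √(3.17ν²L/(gD³h_f)) = 2.86×10^-5
Q = -0.965·0.06960·ln(2.941×10^-5) = 0.7008 m³/s
Check: V = 3.12 m/s, Re = 7.98×10^5, f = 0.01213, h_f = 17.7 m ≈ 17.8 m ✓

Q ≈ 701 L/s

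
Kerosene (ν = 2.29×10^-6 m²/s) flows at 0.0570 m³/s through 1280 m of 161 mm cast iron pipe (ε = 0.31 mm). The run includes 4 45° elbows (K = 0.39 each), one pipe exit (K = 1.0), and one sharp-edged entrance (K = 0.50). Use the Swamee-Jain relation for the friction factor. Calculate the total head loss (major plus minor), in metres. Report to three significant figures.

V = 4Q/(πD²) = 2.800 m/s; V²/2g = 0.3995 m
Re = 1.97×10^5, ε/D = 0.00193 → f = 0.02429 (Swamee-Jain)
Major: h_f = f(L/D)·V²/2g = 0.02429·7950·0.3995 = 77.15 m
Minor: ΣK = 3.06; h_m = ΣK·V²/2g = 1.223 m
Total H_L = 77.15 + 1.223 = 78.38 m

H_L ≈ 78.4 m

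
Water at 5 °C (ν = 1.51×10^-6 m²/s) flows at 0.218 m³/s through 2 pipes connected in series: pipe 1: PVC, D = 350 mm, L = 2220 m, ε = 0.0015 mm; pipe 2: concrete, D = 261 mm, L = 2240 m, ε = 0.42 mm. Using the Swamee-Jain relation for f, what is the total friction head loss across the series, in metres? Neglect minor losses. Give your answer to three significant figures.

Pipe 1: V = 2.266 m/s, Re = 5.25×10^5, ε/D = 4.29×10^-6, f = 0.01305, h_1 = f(L/D)V²/2g = 21.66 m
Pipe 2: V = 4.075 m/s, Re = 7.04×10^5, ε/D = 0.00161, f = 0.02253, h_2 = f(L/D)V²/2g = 163.6 m
Series → Q common, losses add: H = Σh = 185.3 m

H ≈ 185 m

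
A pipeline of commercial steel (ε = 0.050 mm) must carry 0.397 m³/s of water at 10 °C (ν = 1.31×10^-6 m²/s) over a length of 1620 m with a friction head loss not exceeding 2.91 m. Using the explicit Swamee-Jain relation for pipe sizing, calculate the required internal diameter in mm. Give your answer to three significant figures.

D ≈ 638 mm

Swamee-Jain (Type III): D = 0.66·[ε^1.25·(LQ²/(gh_f))^4.75 + ν·Q^9.4·(L/(gh_f))^5.2]^0.04
LQ²/(gh_f) = 8.944; L/(gh_f) = 56.75
Term 1 = ε^1.25·(…)^4.75 = 0.139; Term 2 = ν·Q^9.4·(…)^5.2 = 0.293
D = 0.66·(0.139 + 0.293)^0.04 = 0.6382 m = 638 mm
Check: V = 1.24 m/s, Re = 6.05×10^5, f = 0.01388, h_f = 2.77 m ≈ 2.91 m ✓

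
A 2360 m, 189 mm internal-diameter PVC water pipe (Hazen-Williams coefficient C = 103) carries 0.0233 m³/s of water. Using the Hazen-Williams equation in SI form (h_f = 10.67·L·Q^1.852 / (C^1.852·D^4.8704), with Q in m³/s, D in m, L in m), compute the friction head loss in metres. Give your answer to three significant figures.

h_f ≈ 14.9 m

h_f = 10.67·2360·0.0233^1.852 / (103^1.852·0.189^4.8704) = 14.91 m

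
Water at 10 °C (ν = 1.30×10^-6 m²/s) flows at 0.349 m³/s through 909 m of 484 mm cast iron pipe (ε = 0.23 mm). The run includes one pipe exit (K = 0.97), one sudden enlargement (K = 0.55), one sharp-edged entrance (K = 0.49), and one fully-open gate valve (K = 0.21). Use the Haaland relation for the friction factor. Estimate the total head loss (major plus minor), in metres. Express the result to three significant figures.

V = 4Q/(πD²) = 1.897 m/s; V²/2g = 0.1834 m
Re = 7.06×10^5, ε/D = 4.75×10^-4 → f = 0.01718 (Haaland)
Major: h_f = f(L/D)·V²/2g = 0.01718·1878·0.1834 = 5.917 m
Minor: ΣK = 2.22; h_m = ΣK·V²/2g = 0.4071 m
Total H_L = 5.917 + 0.4071 = 6.324 m

H_L ≈ 6.32 m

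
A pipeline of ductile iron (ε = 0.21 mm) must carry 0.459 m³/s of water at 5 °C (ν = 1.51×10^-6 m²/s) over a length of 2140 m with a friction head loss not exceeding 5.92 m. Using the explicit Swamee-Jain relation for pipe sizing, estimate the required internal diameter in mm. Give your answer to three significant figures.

Swamee-Jain (Type III): D = 0.66·[ε^1.25·(LQ²/(gh_f))^4.75 + ν·Q^9.4·(L/(gh_f))^5.2]^0.04
LQ²/(gh_f) = 7.763; L/(gh_f) = 36.85
Term 1 = ε^1.25·(…)^4.75 = 0.427; Term 2 = ν·Q^9.4·(…)^5.2 = 0.140
D = 0.66·(0.427 + 0.140)^0.04 = 0.6452 m = 645 mm
Check: V = 1.40 m/s, Re = 6.00×10^5, f = 0.01639, h_f = 5.46 m ≈ 5.92 m ✓

D ≈ 645 mm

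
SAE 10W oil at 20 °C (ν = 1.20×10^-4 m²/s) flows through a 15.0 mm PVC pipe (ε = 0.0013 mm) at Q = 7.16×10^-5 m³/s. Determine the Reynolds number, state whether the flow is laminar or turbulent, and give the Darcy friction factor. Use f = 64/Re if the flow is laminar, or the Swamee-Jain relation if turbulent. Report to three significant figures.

Re ≈ 50.6; laminar; f = 64/Re ≈ 1.26

V = 4Q/(πD²) = 0.4052 m/s
Re = VD/ν = 0.4052·0.0150/1.20×10^-4 = 50.6
Re < 2300 → laminar → f = 64/Re = 1.264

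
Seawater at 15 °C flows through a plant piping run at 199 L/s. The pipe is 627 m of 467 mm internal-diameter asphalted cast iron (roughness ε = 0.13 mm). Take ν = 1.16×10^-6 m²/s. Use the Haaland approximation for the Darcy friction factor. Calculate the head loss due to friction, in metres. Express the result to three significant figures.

V = 4Q/(πD²) = 4·0.199/(π·0.467²) = 1.162 m/s
Re = VD/ν = 1.162·0.467/1.16×10^-6 = 4.68×10^5 → turbulent
ε/D = 0.13/467 = 2.78×10^-4
Haaland: f = 0.01605
h_f = f(L/D)V²/(2g) = 0.01605·(627/0.467)·1.162²/(2·9.81) = 1.483 m

h_f ≈ 1.48 m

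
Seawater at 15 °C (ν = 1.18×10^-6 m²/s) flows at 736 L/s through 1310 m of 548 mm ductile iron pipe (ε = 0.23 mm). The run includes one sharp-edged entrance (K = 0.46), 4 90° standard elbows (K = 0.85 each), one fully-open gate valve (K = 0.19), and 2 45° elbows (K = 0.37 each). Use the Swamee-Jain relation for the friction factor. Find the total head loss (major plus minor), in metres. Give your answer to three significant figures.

V = 4Q/(πD²) = 3.121 m/s; V²/2g = 0.4963 m
Re = 1.45×10^6, ε/D = 4.20×10^-4 → f = 0.01655 (Swamee-Jain)
Major: h_f = f(L/D)·V²/2g = 0.01655·2391·0.4963 = 19.63 m
Minor: ΣK = 4.79; h_m = ΣK·V²/2g = 2.377 m
Total H_L = 19.63 + 2.377 = 22.01 m

H_L ≈ 22.0 m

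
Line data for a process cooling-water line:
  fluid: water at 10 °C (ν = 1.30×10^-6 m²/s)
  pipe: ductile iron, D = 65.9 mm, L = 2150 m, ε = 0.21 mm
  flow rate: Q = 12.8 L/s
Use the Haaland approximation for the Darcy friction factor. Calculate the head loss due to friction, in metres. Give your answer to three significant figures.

h_f ≈ 639 m

V = 4Q/(πD²) = 4·0.0128/(π·0.0659²) = 3.753 m/s
Re = VD/ν = 3.753·0.0659/1.30×10^-6 = 1.90×10^5 → turbulent
ε/D = 0.21/65.9 = 0.00319
Haaland: f = 0.02727
h_f = f(L/D)V²/(2g) = 0.02727·(2150/0.0659)·3.753²/(2·9.81) = 638.7 m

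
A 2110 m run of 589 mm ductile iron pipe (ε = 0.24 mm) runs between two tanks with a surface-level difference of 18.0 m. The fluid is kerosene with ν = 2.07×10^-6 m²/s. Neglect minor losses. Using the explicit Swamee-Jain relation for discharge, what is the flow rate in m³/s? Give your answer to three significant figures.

Q ≈ 0.660 m³/s

Swamee-Jain (Type II): Q = -0.965·√(gD⁵h_f/L)·ln[ε/(3.7D) + √(3.17ν²L/(gD³h_f))]
√(gD⁵h_f/L) = √(9.81·0.589⁵·18.0/2110) = 0.07702
ε/(3.7D) = 1.10×10^-4; √(3.17ν²L/(gD³h_f)) = 2.82×10^-5
Q = -0.965·0.07702·ln(1.383×10^-4) = 0.6605 m³/s
Check: V = 2.42 m/s, Re = 6.90×10^5, f = 0.01689, h_f = 18.1 m ≈ 18.0 m ✓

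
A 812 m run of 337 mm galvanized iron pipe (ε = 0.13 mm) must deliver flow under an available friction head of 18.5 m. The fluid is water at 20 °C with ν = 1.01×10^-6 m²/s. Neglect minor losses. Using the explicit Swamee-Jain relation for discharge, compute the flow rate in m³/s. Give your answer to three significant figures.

Q ≈ 0.271 m³/s

Swamee-Jain (Type II): Q = -0.965·√(gD⁵h_f/L)·ln[ε/(3.7D) + √(3.17ν²L/(gD³h_f))]
√(gD⁵h_f/L) = √(9.81·0.337⁵·18.5/812) = 0.03117
ε/(3.7D) = 1.04×10^-4; √(3.17ν²L/(gD³h_f)) = 1.94×10^-5
Q = -0.965·0.03117·ln(1.237×10^-4) = 0.2706 m³/s
Check: V = 3.03 m/s, Re = 1.01×10^6, f = 0.01646, h_f = 18.6 m ≈ 18.5 m ✓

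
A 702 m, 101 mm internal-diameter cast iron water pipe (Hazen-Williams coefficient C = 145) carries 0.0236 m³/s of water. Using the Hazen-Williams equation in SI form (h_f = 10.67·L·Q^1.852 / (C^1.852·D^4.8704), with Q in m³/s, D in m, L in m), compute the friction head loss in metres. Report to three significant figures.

h_f = 10.67·702·0.0236^1.852 / (145^1.852·0.101^4.8704) = 51.01 m

h_f ≈ 51.0 m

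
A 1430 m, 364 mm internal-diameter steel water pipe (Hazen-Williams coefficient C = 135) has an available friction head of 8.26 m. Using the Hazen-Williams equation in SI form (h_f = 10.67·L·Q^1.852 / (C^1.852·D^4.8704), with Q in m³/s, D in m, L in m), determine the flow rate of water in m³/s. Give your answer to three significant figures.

Q ≈ 0.163 m³/s

Rearranging: Q = [h_f·C^1.852·D^4.8704 / (10.67·L)]^(1/1.852)
Q = [8.26·135^1.852·0.364^4.8704 / (10.67·1430)]^0.540 = 0.1631 m³/s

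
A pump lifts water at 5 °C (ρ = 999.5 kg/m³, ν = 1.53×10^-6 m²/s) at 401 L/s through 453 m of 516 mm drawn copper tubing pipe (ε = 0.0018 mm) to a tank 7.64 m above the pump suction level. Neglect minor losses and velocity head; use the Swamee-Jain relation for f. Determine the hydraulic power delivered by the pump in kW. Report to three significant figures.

P_hyd ≈ 38.2 kW

V = 4Q/(πD²) = 1.918 m/s; Re = 6.47×10^5; ε/D = 3.49×10^-6; f = 0.01257
h_f = f(L/D)V²/2g = 2.069 m
Total head H = z + h_f = 7.64 + 2.069 = 9.709 m
P_hyd = ρgQH = 999.5·9.81·0.401·9.709 = 38.17 kW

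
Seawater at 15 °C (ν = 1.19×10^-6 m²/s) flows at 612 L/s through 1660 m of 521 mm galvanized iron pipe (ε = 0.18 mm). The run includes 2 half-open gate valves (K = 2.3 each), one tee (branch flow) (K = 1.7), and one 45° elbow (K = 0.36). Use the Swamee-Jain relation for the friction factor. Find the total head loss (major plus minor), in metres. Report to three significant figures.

V = 4Q/(πD²) = 2.871 m/s; V²/2g = 0.4200 m
Re = 1.26×10^6, ε/D = 3.45×10^-4 → f = 0.01602 (Swamee-Jain)
Major: h_f = f(L/D)·V²/2g = 0.01602·3186·0.4200 = 21.43 m
Minor: ΣK = 6.66; h_m = ΣK·V²/2g = 2.797 m
Total H_L = 21.43 + 2.797 = 24.23 m

H_L ≈ 24.2 m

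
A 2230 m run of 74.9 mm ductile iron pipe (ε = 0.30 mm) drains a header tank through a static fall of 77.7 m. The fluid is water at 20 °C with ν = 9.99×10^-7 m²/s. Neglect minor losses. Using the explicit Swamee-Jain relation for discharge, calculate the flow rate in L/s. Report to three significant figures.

Q ≈ 5.80 L/s

Swamee-Jain (Type II): Q = -0.965·√(gD⁵h_f/L)·ln[ε/(3.7D) + √(3.17ν²L/(gD³h_f))]
√(gD⁵h_f/L) = √(9.81·0.0749⁵·77.7/2230) = 8.976×10^-4
ε/(3.7D) = 0.00108; √(3.17ν²L/(gD³h_f)) = 1.48×10^-4
Q = -0.965·8.976×10^-4·ln(0.001231) = 0.005804 m³/s
Check: V = 1.32 m/s, Re = 9.88×10^4, f = 0.02978, h_f = 78.4 m ≈ 77.7 m ✓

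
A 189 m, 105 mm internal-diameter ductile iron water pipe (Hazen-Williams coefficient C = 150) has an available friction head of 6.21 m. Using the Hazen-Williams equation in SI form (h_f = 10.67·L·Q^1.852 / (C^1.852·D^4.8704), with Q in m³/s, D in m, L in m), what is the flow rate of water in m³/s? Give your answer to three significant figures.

Rearranging: Q = [h_f·C^1.852·D^4.8704 / (10.67·L)]^(1/1.852)
Q = [6.21·150^1.852·0.105^4.8704 / (10.67·189)]^0.540 = 0.01762 m³/s

Q ≈ 0.0176 m³/s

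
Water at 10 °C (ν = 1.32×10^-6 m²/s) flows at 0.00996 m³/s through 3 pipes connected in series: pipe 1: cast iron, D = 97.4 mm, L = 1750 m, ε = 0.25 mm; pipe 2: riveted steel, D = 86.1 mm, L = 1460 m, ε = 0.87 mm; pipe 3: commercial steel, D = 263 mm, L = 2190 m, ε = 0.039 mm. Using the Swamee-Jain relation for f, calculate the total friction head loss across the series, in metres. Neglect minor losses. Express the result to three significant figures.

H ≈ 142 m

Pipe 1: V = 1.337 m/s, Re = 9.86×10^4, ε/D = 0.00257, f = 0.02676, h_1 = f(L/D)V²/2g = 43.78 m
Pipe 2: V = 1.711 m/s, Re = 1.12×10^5, ε/D = 0.0101, f = 0.03880, h_2 = f(L/D)V²/2g = 98.14 m
Pipe 3: V = 0.1833 m/s, Re = 3.65×10^4, ε/D = 1.48×10^-4, f = 0.02281, h_3 = f(L/D)V²/2g = 0.3255 m
Series → Q common, losses add: H = Σh = 142.2 m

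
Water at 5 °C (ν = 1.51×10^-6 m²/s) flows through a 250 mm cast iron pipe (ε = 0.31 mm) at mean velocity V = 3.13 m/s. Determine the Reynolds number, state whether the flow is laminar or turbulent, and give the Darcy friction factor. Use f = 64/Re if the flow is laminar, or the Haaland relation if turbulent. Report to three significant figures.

Re = VD/ν = 3.130·0.250/1.51×10^-6 = 5.18×10^5
Re > 4000 → turbulent; ε/D = 0.00124
Haaland: f = 0.02118

Re ≈ 5.18×10^5; turbulent; f ≈ 0.0212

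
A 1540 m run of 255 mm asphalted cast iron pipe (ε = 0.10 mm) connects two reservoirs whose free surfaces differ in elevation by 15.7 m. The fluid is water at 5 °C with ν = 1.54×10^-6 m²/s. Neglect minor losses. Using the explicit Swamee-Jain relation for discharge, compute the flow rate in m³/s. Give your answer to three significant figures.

Q ≈ 0.0868 m³/s

Swamee-Jain (Type II): Q = -0.965·√(gD⁵h_f/L)·ln[ε/(3.7D) + √(3.17ν²L/(gD³h_f))]
√(gD⁵h_f/L) = √(9.81·0.255⁵·15.7/1540) = 0.01038
ε/(3.7D) = 1.06×10^-4; √(3.17ν²L/(gD³h_f)) = 6.73×10^-5
Q = -0.965·0.01038·ln(1.733×10^-4) = 0.08678 m³/s
Check: V = 1.70 m/s, Re = 2.81×10^5, f = 0.01777, h_f = 15.8 m ≈ 15.7 m ✓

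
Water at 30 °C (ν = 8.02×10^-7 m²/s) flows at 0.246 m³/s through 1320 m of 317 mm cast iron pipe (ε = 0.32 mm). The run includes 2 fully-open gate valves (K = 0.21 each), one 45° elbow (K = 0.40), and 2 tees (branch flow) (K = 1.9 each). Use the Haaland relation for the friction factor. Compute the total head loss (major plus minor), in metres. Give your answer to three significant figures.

V = 4Q/(πD²) = 3.117 m/s; V²/2g = 0.4952 m
Re = 1.23×10^6, ε/D = 0.00101 → f = 0.01994 (Haaland)
Major: h_f = f(L/D)·V²/2g = 0.01994·4164·0.4952 = 41.11 m
Minor: ΣK = 4.62; h_m = ΣK·V²/2g = 2.288 m
Total H_L = 41.11 + 2.288 = 43.39 m

H_L ≈ 43.4 m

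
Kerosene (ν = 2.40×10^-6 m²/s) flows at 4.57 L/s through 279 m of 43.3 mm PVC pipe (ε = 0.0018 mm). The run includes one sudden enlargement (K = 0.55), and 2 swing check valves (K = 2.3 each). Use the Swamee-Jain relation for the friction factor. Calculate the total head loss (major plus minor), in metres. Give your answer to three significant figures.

H_L ≈ 67.1 m

V = 4Q/(πD²) = 3.103 m/s; V²/2g = 0.4909 m
Re = 5.60×10^4, ε/D = 4.16×10^-5 → f = 0.02042 (Swamee-Jain)
Major: h_f = f(L/D)·V²/2g = 0.02042·6443·0.4909 = 64.60 m
Minor: ΣK = 5.15; h_m = ΣK·V²/2g = 2.528 m
Total H_L = 64.60 + 2.528 = 67.13 m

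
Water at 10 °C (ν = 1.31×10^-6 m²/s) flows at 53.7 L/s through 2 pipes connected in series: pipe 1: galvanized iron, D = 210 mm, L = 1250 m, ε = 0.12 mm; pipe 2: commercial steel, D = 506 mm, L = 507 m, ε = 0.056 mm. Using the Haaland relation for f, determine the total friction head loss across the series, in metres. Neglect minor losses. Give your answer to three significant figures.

H ≈ 13.7 m

Pipe 1: V = 1.550 m/s, Re = 2.49×10^5, ε/D = 5.71×10^-4, f = 0.01870, h_1 = f(L/D)V²/2g = 13.64 m
Pipe 2: V = 0.2670 m/s, Re = 1.03×10^5, ε/D = 1.11×10^-4, f = 0.01821, h_2 = f(L/D)V²/2g = 0.06632 m
Series → Q common, losses add: H = Σh = 13.70 m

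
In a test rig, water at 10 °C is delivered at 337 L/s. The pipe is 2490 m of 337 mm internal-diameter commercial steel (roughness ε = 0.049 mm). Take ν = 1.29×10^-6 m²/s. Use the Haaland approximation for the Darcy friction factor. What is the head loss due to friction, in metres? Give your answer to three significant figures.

h_f ≈ 75.0 m

V = 4Q/(πD²) = 4·0.337/(π·0.337²) = 3.778 m/s
Re = VD/ν = 3.778·0.337/1.29×10^-6 = 9.87×10^5 → turbulent
ε/D = 0.049/337 = 1.45×10^-4
Haaland: f = 0.01396
h_f = f(L/D)V²/(2g) = 0.01396·(2490/0.337)·3.778²/(2·9.81) = 75.05 m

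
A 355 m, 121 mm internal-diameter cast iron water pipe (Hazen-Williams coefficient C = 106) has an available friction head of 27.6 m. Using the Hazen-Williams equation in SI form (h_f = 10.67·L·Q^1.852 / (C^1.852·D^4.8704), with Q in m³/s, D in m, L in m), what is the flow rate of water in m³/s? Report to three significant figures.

Q ≈ 0.0288 m³/s

Rearranging: Q = [h_f·C^1.852·D^4.8704 / (10.67·L)]^(1/1.852)
Q = [27.6·106^1.852·0.121^4.8704 / (10.67·355)]^0.540 = 0.02878 m³/s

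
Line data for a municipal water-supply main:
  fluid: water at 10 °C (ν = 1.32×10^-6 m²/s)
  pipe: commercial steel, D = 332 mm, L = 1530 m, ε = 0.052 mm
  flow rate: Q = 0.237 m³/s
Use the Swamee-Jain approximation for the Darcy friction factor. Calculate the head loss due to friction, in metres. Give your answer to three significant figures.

V = 4Q/(πD²) = 4·0.237/(π·0.332²) = 2.738 m/s
Re = VD/ν = 2.738·0.332/1.32×10^-6 = 6.89×10^5 → turbulent
ε/D = 0.052/332 = 1.57×10^-4
Swamee-Jain: f = 0.01466
h_f = f(L/D)V²/(2g) = 0.01466·(1530/0.332)·2.738²/(2·9.81) = 25.81 m

h_f ≈ 25.8 m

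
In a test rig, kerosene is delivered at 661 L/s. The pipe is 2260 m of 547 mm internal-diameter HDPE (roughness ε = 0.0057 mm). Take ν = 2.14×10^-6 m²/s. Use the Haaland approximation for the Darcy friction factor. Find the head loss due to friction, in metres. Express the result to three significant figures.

V = 4Q/(πD²) = 4·0.661/(π·0.547²) = 2.813 m/s
Re = VD/ν = 2.813·0.547/2.14×10^-6 = 7.19×10^5 → turbulent
ε/D = 0.0057/547 = 1.04×10^-5
Haaland: f = 0.01241
h_f = f(L/D)V²/(2g) = 0.01241·(2260/0.547)·2.813²/(2·9.81) = 20.67 m

h_f ≈ 20.7 m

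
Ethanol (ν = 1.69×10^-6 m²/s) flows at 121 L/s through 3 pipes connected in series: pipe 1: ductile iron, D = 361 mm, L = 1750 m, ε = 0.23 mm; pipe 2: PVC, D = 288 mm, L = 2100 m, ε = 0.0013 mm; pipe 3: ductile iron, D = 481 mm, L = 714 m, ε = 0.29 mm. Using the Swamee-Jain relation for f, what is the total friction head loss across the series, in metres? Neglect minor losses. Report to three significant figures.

H ≈ 25.6 m

Pipe 1: V = 1.182 m/s, Re = 2.53×10^5, ε/D = 6.37×10^-4, f = 0.01929, h_1 = f(L/D)V²/2g = 6.660 m
Pipe 2: V = 1.857 m/s, Re = 3.17×10^5, ε/D = 4.51×10^-6, f = 0.01429, h_2 = f(L/D)V²/2g = 18.32 m
Pipe 3: V = 0.6659 m/s, Re = 1.90×10^5, ε/D = 6.03×10^-4, f = 0.01954, h_3 = f(L/D)V²/2g = 0.6556 m
Series → Q common, losses add: H = Σh = 25.63 m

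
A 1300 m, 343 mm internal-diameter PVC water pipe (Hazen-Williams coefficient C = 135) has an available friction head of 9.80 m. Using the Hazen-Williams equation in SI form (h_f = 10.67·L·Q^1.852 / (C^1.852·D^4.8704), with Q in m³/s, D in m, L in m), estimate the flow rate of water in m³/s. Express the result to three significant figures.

Rearranging: Q = [h_f·C^1.852·D^4.8704 / (10.67·L)]^(1/1.852)
Q = [9.80·135^1.852·0.343^4.8704 / (10.67·1300)]^0.540 = 0.1610 m³/s

Q ≈ 0.161 m³/s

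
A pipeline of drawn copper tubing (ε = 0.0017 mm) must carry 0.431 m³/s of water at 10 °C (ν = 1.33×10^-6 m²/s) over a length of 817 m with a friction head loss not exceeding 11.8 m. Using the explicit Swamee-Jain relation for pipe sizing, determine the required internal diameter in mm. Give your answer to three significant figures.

D ≈ 421 mm

Swamee-Jain (Type III): D = 0.66·[ε^1.25·(LQ²/(gh_f))^4.75 + ν·Q^9.4·(L/(gh_f))^5.2]^0.04
LQ²/(gh_f) = 1.311; L/(gh_f) = 7.058
Term 1 = ε^1.25·(…)^4.75 = 2.22×10^-7; Term 2 = ν·Q^9.4·(…)^5.2 = 1.26×10^-5
D = 0.66·(2.22×10^-7 + 1.26×10^-5)^0.04 = 0.4206 m = 421 mm
Check: V = 3.10 m/s, Re = 9.81×10^5, f = 0.01175, h_f = 11.2 m ≈ 11.8 m ✓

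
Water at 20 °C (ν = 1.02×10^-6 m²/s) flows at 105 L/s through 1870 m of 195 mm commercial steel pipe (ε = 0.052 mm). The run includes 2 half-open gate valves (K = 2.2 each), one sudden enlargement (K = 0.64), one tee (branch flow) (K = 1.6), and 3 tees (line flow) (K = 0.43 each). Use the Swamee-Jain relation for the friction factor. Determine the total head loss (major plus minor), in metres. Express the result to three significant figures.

H_L ≈ 100 m

V = 4Q/(πD²) = 3.516 m/s; V²/2g = 0.6300 m
Re = 6.72×10^5, ε/D = 2.67×10^-4 → f = 0.01578 (Swamee-Jain)
Major: h_f = f(L/D)·V²/2g = 0.01578·9590·0.6300 = 95.36 m
Minor: ΣK = 7.93; h_m = ΣK·V²/2g = 4.996 m
Total H_L = 95.36 + 4.996 = 100.4 m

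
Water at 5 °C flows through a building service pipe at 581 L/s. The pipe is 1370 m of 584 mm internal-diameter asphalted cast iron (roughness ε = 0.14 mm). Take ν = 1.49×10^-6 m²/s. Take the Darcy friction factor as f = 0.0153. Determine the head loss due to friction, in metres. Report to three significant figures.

V = 4Q/(πD²) = 4·0.581/(π·0.584²) = 2.169 m/s
h_f = f(L/D)V²/(2g) = 0.01530·(1370/0.584)·2.169²/(2·9.81) = 8.606 m

h_f ≈ 8.61 m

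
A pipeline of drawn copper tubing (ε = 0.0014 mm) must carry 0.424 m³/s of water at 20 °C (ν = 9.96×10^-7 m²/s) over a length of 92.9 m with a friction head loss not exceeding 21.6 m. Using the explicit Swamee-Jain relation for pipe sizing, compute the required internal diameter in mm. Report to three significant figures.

Swamee-Jain (Type III): D = 0.66·[ε^1.25·(LQ²/(gh_f))^4.75 + ν·Q^9.4·(L/(gh_f))^5.2]^0.04
LQ²/(gh_f) = 0.07882; L/(gh_f) = 0.4384
Term 1 = ε^1.25·(…)^4.75 = 2.76×10^-13; Term 2 = ν·Q^9.4·(…)^5.2 = 4.30×10^-12
D = 0.66·(2.76×10^-13 + 4.30×10^-12)^0.04 = 0.2323 m = 232 mm
Check: V = 10.0 m/s, Re = 2.33×10^6, f = 0.01037, h_f = 21.2 m ≈ 21.6 m ✓

D ≈ 232 mm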